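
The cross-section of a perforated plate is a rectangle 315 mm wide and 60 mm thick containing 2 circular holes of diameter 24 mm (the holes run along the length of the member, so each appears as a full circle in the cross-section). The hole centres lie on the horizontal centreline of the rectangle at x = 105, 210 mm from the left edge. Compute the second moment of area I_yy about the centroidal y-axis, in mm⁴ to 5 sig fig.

Break the section into simple shapes (no overlaps), measuring from the bottom-left corner of the bounding box.
Plate: 315 × 60, A = 18 900 mm², x = 157.5 mm, Ī = 156 279 375 mm⁴.
Hole 1 (subtracted): ⌀24, A = 452.3893 mm², x = 105 mm, Ī = 16286.02 mm⁴.
Hole 2 (subtracted): ⌀24, A = 452.3893 mm², x = 210 mm, Ī = 16286.02 mm⁴.
By symmetry the centroid is at mid-width, x̄ = 157.5 mm.
Transfer each piece to the centroidal y-axis using Ī + A·d² with d = x − 157.5:
  plate: d = 0 mm → contributes +156 279 375 mm⁴
  hole 1: d = -52.5 mm → contributes −1 263 184 mm⁴
  hole 2: d = 52.5 mm → contributes −1 263 184 mm⁴
Total I = 153 753 007 mm⁴.

I_yy ≈ 1.5375 × 10⁸ mm⁴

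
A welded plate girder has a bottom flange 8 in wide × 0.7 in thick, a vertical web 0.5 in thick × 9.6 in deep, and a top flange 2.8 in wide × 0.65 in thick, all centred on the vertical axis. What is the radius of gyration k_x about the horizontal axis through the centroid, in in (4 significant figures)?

Break the section into simple shapes (no overlaps), measuring from the bottom-left corner of the bounding box.
Bottom plate: 8 × 0.7, A = 5.6 in², y = 0.35 in, Ī = 0.228667 in⁴.
Web plate: 0.5 × 9.6, A = 4.8 in², y = 5.5 in, Ī = 36.864 in⁴.
Top plate: 2.8 × 0.65, A = 1.82 in², y = 10.625 in, Ī = 0.0640792 in⁴.
Centroid: ȳ = ΣA·y / ΣA = 3.90323 in.
Transfer each piece to the horizontal axis through the centroid using Ī + A·d² with d = y − 3.90323:
  bottom plate: d = -3.55323 in → contributes +70.9312 in⁴
  web plate: d = 1.59677 in → contributes +49.1024 in⁴
  top plate: d = 6.72177 in → contributes +82.2956 in⁴
Total I = 202.329 in⁴.
Radius of gyration: k = √(I/A) = √(202.329 / 12.22) = 4.06906 in.

k_x ≈ 4.069 in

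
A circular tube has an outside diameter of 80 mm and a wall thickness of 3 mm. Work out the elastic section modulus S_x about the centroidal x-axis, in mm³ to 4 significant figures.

Decompose the section into non-overlapping parts with the origin at the bottom-left of its bounding rectangle.
Outer circle: ⌀80, A = 5026.55 mm², y = 40 mm, Ī = 2 010 619 mm⁴.
Bore (subtracted): ⌀74, A = 4300.84 mm², y = 40 mm, Ī = 1 471 963 mm⁴.
By symmetry the centroid is at mid-height, ȳ = 40 mm.
All pieces are centred on the centroidal x-axis, so I = ΣĪ (holes subtracted) = 538 657 mm⁴.
Extreme fibre distance c = 40 mm; S = I/c = 13466.4 mm³.

S_x ≈ 1.347 × 10⁴ mm³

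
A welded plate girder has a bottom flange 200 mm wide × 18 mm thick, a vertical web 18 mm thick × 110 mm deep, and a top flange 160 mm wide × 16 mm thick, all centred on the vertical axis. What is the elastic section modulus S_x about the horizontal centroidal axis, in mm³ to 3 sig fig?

Split into non-overlapping primitives; take the origin at the lower-left of the bounding box.
Bottom plate: 200 × 18, A = 3 600 mm², y = 9 mm, Ī = 97 200 mm⁴.
Web plate: 18 × 110, A = 1 980 mm², y = 73 mm, Ī = 1 996 500 mm⁴.
Top plate: 160 × 16, A = 2 560 mm², y = 136 mm, Ī = 54 613 mm⁴.
Centroid: ȳ = ΣA·y / ΣA = 64.509 mm.
Transfer each piece to the horizontal centroidal axis using Ī + A·d² with d = y − 64.509:
  bottom plate: d = -55.509 mm → contributes +11 189 537 mm⁴
  web plate: d = 8.4914 mm → contributes +2 139 266 mm⁴
  top plate: d = 71.491 mm → contributes +13 138 825 mm⁴
Total I = 26 467 628 mm⁴.
Extreme fibre distance c = 79.491 mm; S = I/c = 332 962 mm³.

S_x ≈ 3.33 × 10⁵ mm³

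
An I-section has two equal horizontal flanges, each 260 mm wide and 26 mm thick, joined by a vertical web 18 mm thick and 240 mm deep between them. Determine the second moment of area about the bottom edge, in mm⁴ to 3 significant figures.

I_base ≈ 6.41 × 10⁸ mm⁴

Split into non-overlapping primitives; take the origin at the lower-left of the bounding box.
Bottom flange: 260 × 26, A = 6 760 mm², y = 13 mm, Ī = 380 813 mm⁴.
Web: 18 × 240, A = 4 320 mm², y = 146 mm, Ī = 20 736 000 mm⁴.
Top flange: 260 × 26, A = 6 760 mm², y = 279 mm, Ī = 380 813 mm⁴.
Transfer each piece to a horizontal axis along the bottom face using Ī + A·d² with d = y − 0:
  bottom flange: d = 13 mm → contributes +1 523 253 mm⁴
  web: d = 146 mm → contributes +112 821 120 mm⁴
  top flange: d = 279 mm → contributes +526 585 973 mm⁴
Total I = 640 930 347 mm⁴.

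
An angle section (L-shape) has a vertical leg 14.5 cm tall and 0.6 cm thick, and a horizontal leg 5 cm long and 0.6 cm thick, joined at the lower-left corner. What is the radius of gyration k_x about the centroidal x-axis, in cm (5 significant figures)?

Break the section into simple shapes (no overlaps), measuring from the bottom-left corner of the bounding box.
Vertical leg: 0.6 × 14.5, A = 8.7 cm², y = 7.25 cm, Ī = 152.4313 cm⁴.
Horizontal leg (remainder): 4.4 × 0.6, A = 2.64 cm², y = 0.3 cm, Ī = 0.0792 cm⁴.
Centroid: ȳ = ΣA·y / ΣA = 5.632011 cm.
Transfer each piece to the centroidal x-axis using Ī + A·d² with d = y − 5.632011:
  vertical leg: d = 1.617989 cm → contributes +175.2069 cm⁴
  horizontal leg (remainder): d = -5.332011 cm → contributes +75.13529 cm⁴
Total I = 250.3422 cm⁴.
Radius of gyration: k = √(I/A) = √(250.3422 / 11.34) = 4.698514 cm.

k_x ≈ 4.6985 cm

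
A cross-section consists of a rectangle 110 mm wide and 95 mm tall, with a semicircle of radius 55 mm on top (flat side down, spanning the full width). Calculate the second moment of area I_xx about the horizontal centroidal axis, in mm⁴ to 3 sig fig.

I_xx ≈ 2.53 × 10⁷ mm⁴

Break the section into simple shapes (no overlaps), measuring from the bottom-left corner of the bounding box.
Rectangular body: 110 × 95, A = 10 450 mm², y = 47.5 mm, Ī = 7 859 271 mm⁴.
Semicircular cap: semicircle r = 55, A = 4751.7 mm², y = 118.34 mm, Ī = 1 004 345 mm⁴.
Centroid: ȳ = ΣA·y / ΣA = 69.644 mm.
Transfer each piece to the horizontal centroidal axis using Ī + A·d² with d = y − 69.644:
  rectangular body: d = -22.144 mm → contributes +12 983 344 mm⁴
  semicircular cap: d = 48.699 mm → contributes +12 273 371 mm⁴
Total I = 25 256 715 mm⁴.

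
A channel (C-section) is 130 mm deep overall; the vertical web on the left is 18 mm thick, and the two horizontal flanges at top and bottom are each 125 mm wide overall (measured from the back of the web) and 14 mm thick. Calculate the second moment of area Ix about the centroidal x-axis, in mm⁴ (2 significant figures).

Break the section into simple shapes (no overlaps), measuring from the bottom-left corner of the bounding box.
Web: 18 × 130, A = 2 340 mm², y = 65 mm, Ī = 3 295 500 mm⁴.
Top flange (beyond web): 107 × 14, A = 1 498 mm², y = 123 mm, Ī = 24 467 mm⁴.
Bottom flange (beyond web): 107 × 14, A = 1 498 mm², y = 7 mm, Ī = 24 467 mm⁴.
By symmetry the centroid is at mid-height, ȳ = 65 mm.
Transfer each piece to the centroidal x-axis using Ī + A·d² with d = y − 65:
  web: d = 0 mm → contributes +3 295 500 mm⁴
  top flange (beyond web): d = 58 mm → contributes +5 063 739 mm⁴
  bottom flange (beyond web): d = -58 mm → contributes +5 063 739 mm⁴
Total I = 13 422 979 mm⁴.

Ix ≈ 1.3 × 10⁷ mm⁴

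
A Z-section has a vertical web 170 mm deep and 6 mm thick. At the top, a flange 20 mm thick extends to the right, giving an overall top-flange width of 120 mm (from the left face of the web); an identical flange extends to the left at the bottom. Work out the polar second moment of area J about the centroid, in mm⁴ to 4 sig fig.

Split into non-overlapping primitives; take the origin at the lower-left of the bounding box.
Web: 6 × 170, A = 1 020 mm², y = 85 mm, Ī = 2 456 500 mm⁴.
Top flange (beyond web): 114 × 20, A = 2 280 mm², y = 160 mm, Ī = 76 000 mm⁴.
Bottom flange (beyond web): 114 × 20, A = 2 280 mm², y = 10 mm, Ī = 76 000 mm⁴.
Centroid: ȳ = ΣA·y / ΣA = 85 mm.
Transfer each piece to the centroidal x-axis using Ī + A·d² with d = y − 85:
  web: d = 0 mm → contributes +2 456 500 mm⁴
  top flange (beyond web): d = 75 mm → contributes +12 901 000 mm⁴
  bottom flange (beyond web): d = -75 mm → contributes +12 901 000 mm⁴
Total I = 28 258 500 mm⁴.
For the y-axis: x̄ = 117 mm.
Repeating about the centroidal y-axis gives I_y = 21 357 540 mm⁴.
Polar second moment: J = I_x + I_y = 49 616 040 mm⁴.

J ≈ 4.962 × 10⁷ mm⁴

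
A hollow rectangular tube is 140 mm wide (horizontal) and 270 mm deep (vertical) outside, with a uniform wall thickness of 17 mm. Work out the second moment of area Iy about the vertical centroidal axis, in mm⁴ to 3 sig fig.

Split into non-overlapping primitives; take the origin at the lower-left of the bounding box.
Outer rectangle: 140 × 270, A = 37 800 mm², x = 70 mm, Ī = 61 740 000 mm⁴.
Inner void (subtracted): 106 × 236, A = 25 016 mm², x = 70 mm, Ī = 23 423 315 mm⁴.
By symmetry the centroid is at mid-width, x̄ = 70 mm.
All pieces are centred on the vertical centroidal axis, so I = ΣĪ (holes subtracted) = 38 316 685 mm⁴.

Iy ≈ 3.83 × 10⁷ mm⁴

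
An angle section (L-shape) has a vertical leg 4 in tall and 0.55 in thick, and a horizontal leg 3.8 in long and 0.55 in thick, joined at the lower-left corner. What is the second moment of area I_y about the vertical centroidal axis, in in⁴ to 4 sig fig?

I_y ≈ 5.189 in⁴

Treat the section as a set of non-overlapping primitives; coordinates are from the bounding-box lower-left.
Vertical leg: 0.55 × 4, A = 2.2 in², x = 0.275 in, Ī = 0.0554583 in⁴.
Horizontal leg (remainder): 3.25 × 0.55, A = 1.7875 in², x = 2.175 in, Ī = 1.57337 in⁴.
Centroid: x̄ = ΣA·x / ΣA = 1.12672 in.
Transfer each piece to the vertical centroidal axis using Ī + A·d² with d = x − 1.12672:
  vertical leg: d = -0.851724 in → contributes +1.65141 in⁴
  horizontal leg (remainder): d = 1.04828 in → contributes +3.53762 in⁴
Total I = 5.18904 in⁴.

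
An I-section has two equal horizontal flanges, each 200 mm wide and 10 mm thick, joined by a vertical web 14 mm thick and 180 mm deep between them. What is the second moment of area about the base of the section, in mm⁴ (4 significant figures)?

I_base ≈ 1.081 × 10⁸ mm⁴

Treat the section as a set of non-overlapping primitives; coordinates are from the bounding-box lower-left.
Bottom flange: 200 × 10, A = 2 000 mm², y = 5 mm, Ī = 16666.7 mm⁴.
Web: 14 × 180, A = 2 520 mm², y = 100 mm, Ī = 6 804 000 mm⁴.
Top flange: 200 × 10, A = 2 000 mm², y = 195 mm, Ī = 16666.7 mm⁴.
Transfer each piece to the bottom edge using Ī + A·d² with d = y − 0:
  bottom flange: d = 5 mm → contributes +66666.7 mm⁴
  web: d = 100 mm → contributes +32 004 000 mm⁴
  top flange: d = 195 mm → contributes +76 066 667 mm⁴
Total I = 108 137 333 mm⁴.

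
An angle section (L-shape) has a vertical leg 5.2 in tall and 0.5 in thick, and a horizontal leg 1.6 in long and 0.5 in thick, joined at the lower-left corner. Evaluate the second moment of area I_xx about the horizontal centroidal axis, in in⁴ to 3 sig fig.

Decompose the section into non-overlapping parts with the origin at the bottom-left of its bounding rectangle.
Vertical leg: 0.5 × 5.2, A = 2.6 in², y = 2.6 in, Ī = 5.8587 in⁴.
Horizontal leg (remainder): 1.1 × 0.5, A = 0.55 in², y = 0.25 in, Ī = 0.011458 in⁴.
Centroid: ȳ = ΣA·y / ΣA = 2.1897 in.
Transfer each piece to the horizontal centroidal axis using Ī + A·d² with d = y − 2.1897:
  vertical leg: d = 0.41032 in → contributes +6.2964 in⁴
  horizontal leg (remainder): d = -1.9397 in → contributes +2.0808 in⁴
Total I = 8.3772 in⁴.

I_xx ≈ 8.38 in⁴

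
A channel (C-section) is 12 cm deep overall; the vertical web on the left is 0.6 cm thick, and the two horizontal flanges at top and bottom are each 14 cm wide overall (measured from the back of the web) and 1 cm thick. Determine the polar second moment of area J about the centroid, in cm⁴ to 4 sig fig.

J ≈ 1579 cm⁴

Decompose the section into non-overlapping parts with the origin at the bottom-left of its bounding rectangle.
Web: 0.6 × 12, A = 7.2 cm², y = 6 cm, Ī = 86.4 cm⁴.
Top flange (beyond web): 13.4 × 1, A = 13.4 cm², y = 11.5 cm, Ī = 1.11667 cm⁴.
Bottom flange (beyond web): 13.4 × 1, A = 13.4 cm², y = 0.5 cm, Ī = 1.11667 cm⁴.
By symmetry the centroid is at mid-height, ȳ = 6 cm.
Transfer each piece to the centroidal x-axis using Ī + A·d² with d = y − 6:
  web: d = 0 cm → contributes +86.4 cm⁴
  top flange (beyond web): d = 5.5 cm → contributes +406.467 cm⁴
  bottom flange (beyond web): d = -5.5 cm → contributes +406.467 cm⁴
Total I = 899.333 cm⁴.
For the y-axis: x̄ = 5.81765 cm.
Repeating about the centroidal y-axis gives I_y = 679.323 cm⁴.
Polar second moment: J = I_x + I_y = 1578.66 cm⁴.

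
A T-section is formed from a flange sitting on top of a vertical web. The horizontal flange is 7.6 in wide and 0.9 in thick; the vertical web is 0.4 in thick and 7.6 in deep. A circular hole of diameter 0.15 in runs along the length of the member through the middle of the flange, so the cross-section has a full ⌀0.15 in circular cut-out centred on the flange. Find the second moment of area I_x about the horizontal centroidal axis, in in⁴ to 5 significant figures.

I_x ≈ 53.079 in⁴

Break the section into simple shapes (no overlaps), measuring from the bottom-left corner of the bounding box.
Flange: 7.6 × 0.9, A = 6.84 in², y = 8.05 in, Ī = 0.4617 in⁴.
Web: 0.4 × 7.6, A = 3.04 in², y = 3.8 in, Ī = 14.63253 in⁴.
Hole (subtracted): ⌀0.15, A = 0.01767146 in², y = 8.05 in, Ī = 0.00002485049 in⁴.
Centroid: ȳ = ΣA·y / ΣA = 6.739965 in.
Transfer each piece to the horizontal centroidal axis using Ī + A·d² with d = y − 6.739965:
  flange: d = 1.310035 in → contributes +12.20046 in⁴
  web: d = -2.939965 in → contributes +40.90844 in⁴
  hole: d = 1.310035 in → contributes −0.03035248 in⁴
Total I = 53.07855 in⁴.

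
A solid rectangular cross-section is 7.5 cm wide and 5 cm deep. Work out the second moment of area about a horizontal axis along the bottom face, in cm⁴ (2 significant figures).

The section: 7.5 × 5, A = 37.5 cm², y = 2.5 cm, Ī = 78.13 cm⁴.
Transfer it to a horizontal axis along the bottom face using Ī + A·d² with d = y − 0:
  the section: d = 2.5 cm → contributes +312.5 cm⁴
Total I = 312.5 cm⁴.

I_base ≈ 310 cm⁴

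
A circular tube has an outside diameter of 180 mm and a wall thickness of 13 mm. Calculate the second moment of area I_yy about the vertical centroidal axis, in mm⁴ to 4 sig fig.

Split into non-overlapping primitives; take the origin at the lower-left of the bounding box.
Outer circle: ⌀180, A = 25446.9 mm², x = 90 mm, Ī = 51 529 974 mm⁴.
Bore (subtracted): ⌀154, A = 18626.5 mm², x = 90 mm, Ī = 27 609 134 mm⁴.
By symmetry the centroid is at mid-width, x̄ = 90 mm.
All pieces are centred on the vertical centroidal axis, so I = ΣĪ (holes subtracted) = 23 920 840 mm⁴.

I_yy ≈ 2.392 × 10⁷ mm⁴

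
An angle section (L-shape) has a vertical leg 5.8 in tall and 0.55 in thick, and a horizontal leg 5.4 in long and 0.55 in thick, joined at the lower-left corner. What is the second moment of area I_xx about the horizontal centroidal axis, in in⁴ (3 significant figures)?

Split into non-overlapping primitives; take the origin at the lower-left of the bounding box.
Vertical leg: 0.55 × 5.8, A = 3.19 in², y = 2.9 in, Ī = 8.9426 in⁴.
Horizontal leg (remainder): 4.85 × 0.55, A = 2.6675 in², y = 0.275 in, Ī = 0.067243 in⁴.
Centroid: ȳ = ΣA·y / ΣA = 1.7046 in.
Transfer each piece to the horizontal centroidal axis using Ī + A·d² with d = y − 1.7046:
  vertical leg: d = 1.1954 in → contributes +13.501 in⁴
  horizontal leg (remainder): d = -1.4296 in → contributes +5.5188 in⁴
Total I = 19.02 in⁴.

I_xx ≈ 19.0 in⁴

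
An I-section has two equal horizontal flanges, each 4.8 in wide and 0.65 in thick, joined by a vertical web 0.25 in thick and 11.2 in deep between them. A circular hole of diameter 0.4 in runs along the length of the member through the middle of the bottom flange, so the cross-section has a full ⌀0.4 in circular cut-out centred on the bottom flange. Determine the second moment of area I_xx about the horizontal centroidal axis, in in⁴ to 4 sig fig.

I_xx ≈ 244.1 in⁴

Split into non-overlapping primitives; take the origin at the lower-left of the bounding box.
Bottom flange: 4.8 × 0.65, A = 3.12 in², y = 0.325 in, Ī = 0.10985 in⁴.
Web: 0.25 × 11.2, A = 2.8 in², y = 6.25 in, Ī = 29.2693 in⁴.
Top flange: 4.8 × 0.65, A = 3.12 in², y = 12.175 in, Ī = 0.10985 in⁴.
Hole (subtracted): ⌀0.4, A = 0.125664 in², y = 0.325 in, Ī = 0.00125664 in⁴.
Centroid: ȳ = ΣA·y / ΣA = 6.33352 in.
Transfer each piece to the horizontal centroidal axis using Ī + A·d² with d = y − 6.33352:
  bottom flange: d = -6.00852 in → contributes +112.749 in⁴
  web: d = -0.0835236 in → contributes +29.2889 in⁴
  top flange: d = 5.84148 in → contributes +106.573 in⁴
  hole: d = -6.00852 in → contributes −4.53801 in⁴
Total I = 244.073 in⁴.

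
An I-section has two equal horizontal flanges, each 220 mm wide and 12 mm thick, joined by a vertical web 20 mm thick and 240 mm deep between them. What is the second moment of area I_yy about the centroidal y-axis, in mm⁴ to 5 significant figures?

Treat the section as a set of non-overlapping primitives; coordinates are from the bounding-box lower-left.
Bottom flange: 220 × 12, A = 2 640 mm², x = 110 mm, Ī = 10 648 000 mm⁴.
Web: 20 × 240, A = 4 800 mm², x = 110 mm, Ī = 160 000 mm⁴.
Top flange: 220 × 12, A = 2 640 mm², x = 110 mm, Ī = 10 648 000 mm⁴.
By symmetry the centroid is at mid-width, x̄ = 110 mm.
All pieces are centred on the centroidal y-axis, so I = ΣĪ = 21 456 000 mm⁴.

I_yy ≈ 2.1456 × 10⁷ mm⁴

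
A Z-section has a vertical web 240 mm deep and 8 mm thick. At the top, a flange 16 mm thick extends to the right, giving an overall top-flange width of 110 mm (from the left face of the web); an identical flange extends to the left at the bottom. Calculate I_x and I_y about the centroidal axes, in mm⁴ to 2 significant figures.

I_x ≈ 5.0 × 10⁷ mm⁴, I_y ≈ 1.3 × 10⁷ mm⁴

Break the section into simple shapes (no overlaps), measuring from the bottom-left corner of the bounding box.
Web: 8 × 240, A = 1 920 mm², y = 120 mm, Ī = 9 216 000 mm⁴.
Top flange (beyond web): 102 × 16, A = 1 632 mm², y = 232 mm, Ī = 34 816 mm⁴.
Bottom flange (beyond web): 102 × 16, A = 1 632 mm², y = 8 mm, Ī = 34 816 mm⁴.
Centroid: ȳ = ΣA·y / ΣA = 120 mm.
Transfer each piece to the centroidal x-axis using Ī + A·d² with d = y − 120:
  web: d = 0 mm → contributes +9 216 000 mm⁴
  top flange (beyond web): d = 112 mm → contributes +20 506 624 mm⁴
  bottom flange (beyond web): d = -112 mm → contributes +20 506 624 mm⁴
Total I = 50 229 248 mm⁴.
For the y-axis: x̄ = 106 mm.
Repeating about the centroidal y-axis gives I_y = 12 713 728 mm⁴.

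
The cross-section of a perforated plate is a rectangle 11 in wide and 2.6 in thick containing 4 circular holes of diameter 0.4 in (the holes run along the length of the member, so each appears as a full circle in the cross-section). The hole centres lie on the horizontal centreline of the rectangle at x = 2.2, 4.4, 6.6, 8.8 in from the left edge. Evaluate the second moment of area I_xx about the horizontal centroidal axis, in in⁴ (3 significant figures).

I_xx ≈ 16.1 in⁴

Split into non-overlapping primitives; take the origin at the lower-left of the bounding box.
Plate: 11 × 2.6, A = 28.6 in², y = 1.3 in, Ī = 16.111 in⁴.
Hole 1 (subtracted): ⌀0.4, A = 0.12566 in², y = 1.3 in, Ī = 0.0012566 in⁴.
Hole 2 (subtracted): ⌀0.4, A = 0.12566 in², y = 1.3 in, Ī = 0.0012566 in⁴.
Hole 3 (subtracted): ⌀0.4, A = 0.12566 in², y = 1.3 in, Ī = 0.0012566 in⁴.
Hole 4 (subtracted): ⌀0.4, A = 0.12566 in², y = 1.3 in, Ī = 0.0012566 in⁴.
By symmetry the centroid is at mid-height, ȳ = 1.3 in.
All pieces are centred on the horizontal centroidal axis, so I = ΣĪ (holes subtracted) = 16.106 in⁴.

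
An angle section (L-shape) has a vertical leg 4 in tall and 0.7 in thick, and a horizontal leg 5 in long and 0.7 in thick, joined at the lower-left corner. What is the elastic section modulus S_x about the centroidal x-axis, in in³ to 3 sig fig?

Break the section into simple shapes (no overlaps), measuring from the bottom-left corner of the bounding box.
Vertical leg: 0.7 × 4, A = 2.8 in², y = 2 in, Ī = 3.7333 in⁴.
Horizontal leg (remainder): 4.3 × 0.7, A = 3.01 in², y = 0.35 in, Ī = 0.12291 in⁴.
Centroid: ȳ = ΣA·y / ΣA = 1.1452 in.
Transfer each piece to the centroidal x-axis using Ī + A·d² with d = y − 1.1452:
  vertical leg: d = 0.85482 in → contributes +5.7793 in⁴
  horizontal leg (remainder): d = -0.79518 in → contributes +2.0262 in⁴
Total I = 7.8055 in⁴.
Extreme fibre distance c = 2.8548 in; S = I/c = 2.7342 in³.

S_x ≈ 2.73 in³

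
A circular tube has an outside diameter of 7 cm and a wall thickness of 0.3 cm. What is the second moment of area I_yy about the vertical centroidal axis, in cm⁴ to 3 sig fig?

I_yy ≈ 35.5 cm⁴

Split into non-overlapping primitives; take the origin at the lower-left of the bounding box.
Outer circle: ⌀7, A = 38.485 cm², x = 3.5 cm, Ī = 117.86 cm⁴.
Bore (subtracted): ⌀6.4, A = 32.17 cm², x = 3.5 cm, Ī = 82.355 cm⁴.
By symmetry the centroid is at mid-width, x̄ = 3.5 cm.
All pieces are centred on the vertical centroidal axis, so I = ΣĪ (holes subtracted) = 35.504 cm⁴.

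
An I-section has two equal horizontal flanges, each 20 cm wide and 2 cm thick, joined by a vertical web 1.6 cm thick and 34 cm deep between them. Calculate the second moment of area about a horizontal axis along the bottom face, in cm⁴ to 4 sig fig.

Break the section into simple shapes (no overlaps), measuring from the bottom-left corner of the bounding box.
Bottom flange: 20 × 2, A = 40 cm², y = 1 cm, Ī = 13.3333 cm⁴.
Web: 1.6 × 34, A = 54.4 cm², y = 19 cm, Ī = 5240.53 cm⁴.
Top flange: 20 × 2, A = 40 cm², y = 37 cm, Ī = 13.3333 cm⁴.
Transfer each piece to the base of the section using Ī + A·d² with d = y − 0:
  bottom flange: d = 1 cm → contributes +53.3333 cm⁴
  web: d = 19 cm → contributes +24878.9 cm⁴
  top flange: d = 37 cm → contributes +54773.3 cm⁴
Total I = 79705.6 cm⁴.

I_base ≈ 7.971 × 10⁴ cm⁴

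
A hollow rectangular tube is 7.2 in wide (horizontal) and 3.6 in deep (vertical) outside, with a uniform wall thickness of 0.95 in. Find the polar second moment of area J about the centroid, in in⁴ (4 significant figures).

Decompose the section into non-overlapping parts with the origin at the bottom-left of its bounding rectangle.
Outer rectangle: 7.2 × 3.6, A = 25.92 in², y = 1.8 in, Ī = 27.9936 in⁴.
Inner void (subtracted): 5.3 × 1.7, A = 9.01 in², y = 1.8 in, Ī = 2.16991 in⁴.
By symmetry the centroid is at mid-height, ȳ = 1.8 in.
All pieces are centred on the centroidal x-axis, so I = ΣĪ (holes subtracted) = 25.8237 in⁴.
Repeating about the centroidal y-axis gives I_y = 90.8835 in⁴.
Polar second moment: J = I_x + I_y = 116.707 in⁴.

J ≈ 116.7 in⁴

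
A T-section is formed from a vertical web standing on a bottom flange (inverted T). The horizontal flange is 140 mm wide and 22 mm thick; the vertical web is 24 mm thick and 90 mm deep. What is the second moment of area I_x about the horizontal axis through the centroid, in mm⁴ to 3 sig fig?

Split into non-overlapping primitives; take the origin at the lower-left of the bounding box.
Flange: 140 × 22, A = 3 080 mm², y = 11 mm, Ī = 124 227 mm⁴.
Web: 24 × 90, A = 2 160 mm², y = 67 mm, Ī = 1 458 000 mm⁴.
Centroid: ȳ = ΣA·y / ΣA = 34.084 mm.
Transfer each piece to the horizontal axis through the centroid using Ī + A·d² with d = y − 34.084:
  flange: d = -23.084 mm → contributes +1 765 465 mm⁴
  web: d = 32.916 mm → contributes +3 798 285 mm⁴
Total I = 5 563 750 mm⁴.

I_x ≈ 5.56 × 10⁶ mm⁴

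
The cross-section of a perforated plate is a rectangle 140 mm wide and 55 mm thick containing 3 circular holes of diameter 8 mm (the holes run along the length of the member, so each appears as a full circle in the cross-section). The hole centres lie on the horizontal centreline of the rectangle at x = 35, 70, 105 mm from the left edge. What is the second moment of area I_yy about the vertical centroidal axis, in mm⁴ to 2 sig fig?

Treat the section as a set of non-overlapping primitives; coordinates are from the bounding-box lower-left.
Plate: 140 × 55, A = 7 700 mm², x = 70 mm, Ī = 12 576 667 mm⁴.
Hole 1 (subtracted): ⌀8, A = 50.27 mm², x = 35 mm, Ī = 201.1 mm⁴.
Hole 2 (subtracted): ⌀8, A = 50.27 mm², x = 70 mm, Ī = 201.1 mm⁴.
Hole 3 (subtracted): ⌀8, A = 50.27 mm², x = 105 mm, Ī = 201.1 mm⁴.
By symmetry the centroid is at mid-width, x̄ = 70 mm.
Transfer each piece to the vertical centroidal axis using Ī + A·d² with d = x − 70:
  plate: d = 0 mm → contributes +12 576 667 mm⁴
  hole 1: d = -35 mm → contributes −61 776 mm⁴
  hole 2: d = 0 mm → contributes −201.1 mm⁴
  hole 3: d = 35 mm → contributes −61 776 mm⁴
Total I = 12 452 913 mm⁴.

I_yy ≈ 1.2 × 10⁷ mm⁴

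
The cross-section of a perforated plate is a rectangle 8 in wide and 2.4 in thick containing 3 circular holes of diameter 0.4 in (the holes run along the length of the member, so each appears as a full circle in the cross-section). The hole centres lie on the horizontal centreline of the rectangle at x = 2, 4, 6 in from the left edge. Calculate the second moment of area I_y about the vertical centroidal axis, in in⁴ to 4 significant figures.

I_y ≈ 101.4 in⁴

Decompose the section into non-overlapping parts with the origin at the bottom-left of its bounding rectangle.
Plate: 8 × 2.4, A = 19.2 in², x = 4 in, Ī = 102.4 in⁴.
Hole 1 (subtracted): ⌀0.4, A = 0.125664 in², x = 2 in, Ī = 0.00125664 in⁴.
Hole 2 (subtracted): ⌀0.4, A = 0.125664 in², x = 4 in, Ī = 0.00125664 in⁴.
Hole 3 (subtracted): ⌀0.4, A = 0.125664 in², x = 6 in, Ī = 0.00125664 in⁴.
By symmetry the centroid is at mid-width, x̄ = 4 in.
Transfer each piece to the vertical centroidal axis using Ī + A·d² with d = x − 4:
  plate: d = 0 in → contributes +102.4 in⁴
  hole 1: d = -2 in → contributes −0.503911 in⁴
  hole 2: d = 0 in → contributes −0.00125664 in⁴
  hole 3: d = 2 in → contributes −0.503911 in⁴
Total I = 101.391 in⁴.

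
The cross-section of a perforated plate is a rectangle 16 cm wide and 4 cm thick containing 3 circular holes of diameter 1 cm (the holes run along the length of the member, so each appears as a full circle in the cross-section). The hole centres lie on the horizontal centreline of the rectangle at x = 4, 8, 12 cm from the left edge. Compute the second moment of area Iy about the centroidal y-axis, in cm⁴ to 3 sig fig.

Treat the section as a set of non-overlapping primitives; coordinates are from the bounding-box lower-left.
Plate: 16 × 4, A = 64 cm², x = 8 cm, Ī = 1365.3 cm⁴.
Hole 1 (subtracted): ⌀1, A = 0.7854 cm², x = 4 cm, Ī = 0.049087 cm⁴.
Hole 2 (subtracted): ⌀1, A = 0.7854 cm², x = 8 cm, Ī = 0.049087 cm⁴.
Hole 3 (subtracted): ⌀1, A = 0.7854 cm², x = 12 cm, Ī = 0.049087 cm⁴.
By symmetry the centroid is at mid-width, x̄ = 8 cm.
Transfer each piece to the centroidal y-axis using Ī + A·d² with d = x − 8:
  plate: d = 0 cm → contributes +1365.3 cm⁴
  hole 1: d = -4 cm → contributes −12.615 cm⁴
  hole 2: d = 0 cm → contributes −0.049087 cm⁴
  hole 3: d = 4 cm → contributes −12.615 cm⁴
Total I = 1340.1 cm⁴.

Iy ≈ 1340 cm⁴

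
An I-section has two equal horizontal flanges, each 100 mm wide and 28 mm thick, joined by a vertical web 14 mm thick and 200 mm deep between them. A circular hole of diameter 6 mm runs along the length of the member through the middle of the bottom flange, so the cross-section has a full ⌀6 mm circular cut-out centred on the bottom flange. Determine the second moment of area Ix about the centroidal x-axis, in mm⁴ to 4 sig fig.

Ix ≈ 8.211 × 10⁷ mm⁴

Decompose the section into non-overlapping parts with the origin at the bottom-left of its bounding rectangle.
Bottom flange: 100 × 28, A = 2 800 mm², y = 14 mm, Ī = 182 933 mm⁴.
Web: 14 × 200, A = 2 800 mm², y = 128 mm, Ī = 9 333 333 mm⁴.
Top flange: 100 × 28, A = 2 800 mm², y = 242 mm, Ī = 182 933 mm⁴.
Hole (subtracted): ⌀6, A = 28.2743 mm², y = 14 mm, Ī = 63.6173 mm⁴.
Centroid: ȳ = ΣA·y / ΣA = 128.385 mm.
Transfer each piece to the centroidal x-axis using Ī + A·d² with d = y − 128.385:
  bottom flange: d = -114.385 mm → contributes +36 817 945 mm⁴
  web: d = -0.385019 mm → contributes +9 333 748 mm⁴
  top flange: d = 113.615 mm → contributes +36 326 352 mm⁴
  hole: d = -114.385 mm → contributes −370 003 mm⁴
Total I = 82 108 042 mm⁴.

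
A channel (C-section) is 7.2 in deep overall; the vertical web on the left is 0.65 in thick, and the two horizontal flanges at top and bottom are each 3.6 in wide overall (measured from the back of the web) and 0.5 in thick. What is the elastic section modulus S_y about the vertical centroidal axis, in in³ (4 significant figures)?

Decompose the section into non-overlapping parts with the origin at the bottom-left of its bounding rectangle.
Web: 0.65 × 7.2, A = 4.68 in², x = 0.325 in, Ī = 0.164775 in⁴.
Top flange (beyond web): 2.95 × 0.5, A = 1.475 in², x = 2.125 in, Ī = 1.06968 in⁴.
Bottom flange (beyond web): 2.95 × 0.5, A = 1.475 in², x = 2.125 in, Ī = 1.06968 in⁴.
Centroid: x̄ = ΣA·x / ΣA = 1.02094 in.
Transfer each piece to the vertical centroidal axis using Ī + A·d² with d = x − 1.02094:
  web: d = -0.695937 in → contributes +2.43143 in⁴
  top flange (beyond web): d = 1.10406 in → contributes +2.86764 in⁴
  bottom flange (beyond web): d = 1.10406 in → contributes +2.86764 in⁴
Total I = 8.16671 in⁴.
Extreme fibre distance c = 2.57906 in; S = I/c = 3.16654 in³.

S_y ≈ 3.167 in³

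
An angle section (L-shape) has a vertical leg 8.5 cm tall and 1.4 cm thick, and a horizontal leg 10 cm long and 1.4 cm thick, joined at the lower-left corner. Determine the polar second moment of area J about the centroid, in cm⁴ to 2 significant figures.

J ≈ 370 cm⁴

Break the section into simple shapes (no overlaps), measuring from the bottom-left corner of the bounding box.
Vertical leg: 1.4 × 8.5, A = 11.9 cm², y = 4.25 cm, Ī = 71.65 cm⁴.
Horizontal leg (remainder): 8.6 × 1.4, A = 12.04 cm², y = 0.7 cm, Ī = 1.967 cm⁴.
Centroid: ȳ = ΣA·y / ΣA = 2.465 cm.
Transfer each piece to the centroidal x-axis using Ī + A·d² with d = y − 2.465:
  vertical leg: d = 1.785 cm → contributes +109.6 cm⁴
  horizontal leg (remainder): d = -1.765 cm → contributes +39.46 cm⁴
Total I = 149 cm⁴.
For the y-axis: x̄ = 3.215 cm.
Repeating about the centroidal y-axis gives I_y = 225.8 cm⁴.
Polar second moment: J = I_x + I_y = 374.8 cm⁴.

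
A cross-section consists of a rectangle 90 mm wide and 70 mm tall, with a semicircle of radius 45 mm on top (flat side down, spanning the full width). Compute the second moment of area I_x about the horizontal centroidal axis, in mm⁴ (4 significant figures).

Break the section into simple shapes (no overlaps), measuring from the bottom-left corner of the bounding box.
Rectangular body: 90 × 70, A = 6 300 mm², y = 35 mm, Ī = 2 572 500 mm⁴.
Semicircular cap: semicircle r = 45, A = 3180.86 mm², y = 89.0986 mm, Ī = 450 072 mm⁴.
Centroid: ȳ = ΣA·y / ΣA = 53.1503 mm.
Transfer each piece to the horizontal centroidal axis using Ī + A·d² with d = y − 53.1503:
  rectangular body: d = -18.1503 mm → contributes +4 647 923 mm⁴
  semicircular cap: d = 35.9483 mm → contributes +4 560 644 mm⁴
Total I = 9 208 567 mm⁴.

I_x ≈ 9.209 × 10⁶ mm⁴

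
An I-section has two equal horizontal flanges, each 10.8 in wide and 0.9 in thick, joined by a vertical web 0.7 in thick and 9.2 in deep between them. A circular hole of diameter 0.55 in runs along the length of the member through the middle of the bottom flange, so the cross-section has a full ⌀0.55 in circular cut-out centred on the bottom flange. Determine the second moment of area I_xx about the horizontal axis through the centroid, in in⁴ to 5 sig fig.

I_xx ≈ 536.38 in⁴

Treat the section as a set of non-overlapping primitives; coordinates are from the bounding-box lower-left.
Bottom flange: 10.8 × 0.9, A = 9.72 in², y = 0.45 in, Ī = 0.6561 in⁴.
Web: 0.7 × 9.2, A = 6.44 in², y = 5.5 in, Ī = 45.42347 in⁴.
Top flange: 10.8 × 0.9, A = 9.72 in², y = 10.55 in, Ī = 0.6561 in⁴.
Hole (subtracted): ⌀0.55, A = 0.2375829 in², y = 0.45 in, Ī = 0.004491803 in⁴.
Centroid: ȳ = ΣA·y / ΣA = 5.546789 in.
Transfer each piece to the horizontal axis through the centroid using Ī + A·d² with d = y − 5.546789:
  bottom flange: d = -5.096789 in → contributes +253.1551 in⁴
  web: d = -0.04678942 in → contributes +45.43757 in⁴
  top flange: d = 5.003211 in → contributes +243.9683 in⁴
  hole: d = -5.096789 in → contributes −6.176246 in⁴
Total I = 536.3847 in⁴.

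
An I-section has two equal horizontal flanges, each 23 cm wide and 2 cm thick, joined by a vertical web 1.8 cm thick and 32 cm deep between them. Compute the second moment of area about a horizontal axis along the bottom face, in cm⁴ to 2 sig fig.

Split into non-overlapping primitives; take the origin at the lower-left of the bounding box.
Bottom flange: 23 × 2, A = 46 cm², y = 1 cm, Ī = 15.33 cm⁴.
Web: 1.8 × 32, A = 57.6 cm², y = 18 cm, Ī = 4 915 cm⁴.
Top flange: 23 × 2, A = 46 cm², y = 35 cm, Ī = 15.33 cm⁴.
Transfer each piece to a horizontal axis along the bottom face using Ī + A·d² with d = y − 0:
  bottom flange: d = 1 cm → contributes +61.33 cm⁴
  web: d = 18 cm → contributes +23 578 cm⁴
  top flange: d = 35 cm → contributes +56 365 cm⁴
Total I = 80 004 cm⁴.

I_base ≈ 8.0 × 10⁴ cm⁴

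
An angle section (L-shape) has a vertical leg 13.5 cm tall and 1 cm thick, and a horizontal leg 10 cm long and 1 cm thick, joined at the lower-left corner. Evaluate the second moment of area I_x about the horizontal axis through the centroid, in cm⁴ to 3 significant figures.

I_x ≈ 417 cm⁴

Split into non-overlapping primitives; take the origin at the lower-left of the bounding box.
Vertical leg: 1 × 13.5, A = 13.5 cm², y = 6.75 cm, Ī = 205.03 cm⁴.
Horizontal leg (remainder): 9 × 1, A = 9 cm², y = 0.5 cm, Ī = 0.75 cm⁴.
Centroid: ȳ = ΣA·y / ΣA = 4.25 cm.
Transfer each piece to the horizontal axis through the centroid using Ī + A·d² with d = y − 4.25:
  vertical leg: d = 2.5 cm → contributes +289.41 cm⁴
  horizontal leg (remainder): d = -3.75 cm → contributes +127.31 cm⁴
Total I = 416.72 cm⁴.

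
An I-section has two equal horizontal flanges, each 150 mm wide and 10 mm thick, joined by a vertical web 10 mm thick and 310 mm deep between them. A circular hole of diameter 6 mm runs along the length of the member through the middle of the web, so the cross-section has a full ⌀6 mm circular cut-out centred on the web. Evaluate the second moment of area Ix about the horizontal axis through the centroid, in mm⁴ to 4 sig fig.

Ix ≈ 1.017 × 10⁸ mm⁴

Decompose the section into non-overlapping parts with the origin at the bottom-left of its bounding rectangle.
Bottom flange: 150 × 10, A = 1 500 mm², y = 5 mm, Ī = 12 500 mm⁴.
Web: 10 × 310, A = 3 100 mm², y = 165 mm, Ī = 24 825 833 mm⁴.
Top flange: 150 × 10, A = 1 500 mm², y = 325 mm, Ī = 12 500 mm⁴.
Hole (subtracted): ⌀6, A = 28.2743 mm², y = 165 mm, Ī = 63.6173 mm⁴.
By symmetry the centroid is at mid-height, ȳ = 165 mm.
Transfer each piece to the horizontal axis through the centroid using Ī + A·d² with d = y − 165:
  bottom flange: d = -160 mm → contributes +38 412 500 mm⁴
  web: d = 0 mm → contributes +24 825 833 mm⁴
  top flange: d = 160 mm → contributes +38 412 500 mm⁴
  hole: d = 0 mm → contributes −63.6173 mm⁴
Total I = 101 650 770 mm⁴.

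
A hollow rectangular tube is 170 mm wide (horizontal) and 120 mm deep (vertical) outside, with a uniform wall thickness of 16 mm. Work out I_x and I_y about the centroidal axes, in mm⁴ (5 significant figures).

I_x ≈ 1.6643 × 10⁷ mm⁴, I_y ≈ 2.9857 × 10⁷ mm⁴

Decompose the section into non-overlapping parts with the origin at the bottom-left of its bounding rectangle.
Outer rectangle: 170 × 120, A = 20 400 mm², y = 60 mm, Ī = 24 480 000 mm⁴.
Inner void (subtracted): 138 × 88, A = 12 144 mm², y = 60 mm, Ī = 7 836 928 mm⁴.
By symmetry the centroid is at mid-height, ȳ = 60 mm.
All pieces are centred on the centroidal x-axis, so I = ΣĪ (holes subtracted) = 16 643 072 mm⁴.
Repeating about the centroidal y-axis gives I_y = 29 857 472 mm⁴.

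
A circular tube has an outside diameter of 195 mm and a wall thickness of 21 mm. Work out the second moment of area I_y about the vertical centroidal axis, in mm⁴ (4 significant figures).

Split into non-overlapping primitives; take the origin at the lower-left of the bounding box.
Outer circle: ⌀195, A = 29864.8 mm², x = 97.5 mm, Ī = 70 975 481 mm⁴.
Bore (subtracted): ⌀153, A = 18385.4 mm², x = 97.5 mm, Ī = 26 898 968 mm⁴.
By symmetry the centroid is at mid-width, x̄ = 97.5 mm.
All pieces are centred on the vertical centroidal axis, so I = ΣĪ (holes subtracted) = 44 076 513 mm⁴.

I_y ≈ 4.408 × 10⁷ mm⁴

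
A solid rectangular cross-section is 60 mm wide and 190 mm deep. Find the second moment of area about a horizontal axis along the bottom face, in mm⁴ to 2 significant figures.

I_base ≈ 1.4 × 10⁸ mm⁴

The section: 60 × 190, A = 11 400 mm², y = 95 mm, Ī = 34 295 000 mm⁴.
Transfer it to the bottom edge using Ī + A·d² with d = y − 0:
  the section: d = 95 mm → contributes +137 180 000 mm⁴
Total I = 137 180 000 mm⁴.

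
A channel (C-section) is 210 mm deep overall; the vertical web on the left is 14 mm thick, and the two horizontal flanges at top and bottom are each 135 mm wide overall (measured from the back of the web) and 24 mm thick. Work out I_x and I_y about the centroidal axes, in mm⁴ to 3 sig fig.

Treat the section as a set of non-overlapping primitives; coordinates are from the bounding-box lower-left.
Web: 14 × 210, A = 2 940 mm², y = 105 mm, Ī = 10 804 500 mm⁴.
Top flange (beyond web): 121 × 24, A = 2 904 mm², y = 198 mm, Ī = 139 392 mm⁴.
Bottom flange (beyond web): 121 × 24, A = 2 904 mm², y = 12 mm, Ī = 139 392 mm⁴.
By symmetry the centroid is at mid-height, ȳ = 105 mm.
Transfer each piece to the centroidal x-axis using Ī + A·d² with d = y − 105:
  web: d = 0 mm → contributes +10 804 500 mm⁴
  top flange (beyond web): d = 93 mm → contributes +25 256 088 mm⁴
  bottom flange (beyond web): d = -93 mm → contributes +25 256 088 mm⁴
Total I = 61 316 676 mm⁴.
For the y-axis: x̄ = 51.815 mm.
Repeating about the centroidal y-axis gives I_y = 16 027 764 mm⁴.

I_x ≈ 6.13 × 10⁷ mm⁴, I_y ≈ 1.60 × 10⁷ mm⁴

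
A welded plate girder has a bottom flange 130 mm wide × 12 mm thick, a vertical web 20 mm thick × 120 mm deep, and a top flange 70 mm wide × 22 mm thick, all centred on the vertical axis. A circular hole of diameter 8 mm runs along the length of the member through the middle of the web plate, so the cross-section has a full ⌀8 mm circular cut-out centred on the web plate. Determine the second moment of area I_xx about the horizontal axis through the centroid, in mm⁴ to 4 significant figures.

Split into non-overlapping primitives; take the origin at the lower-left of the bounding box.
Bottom plate: 130 × 12, A = 1 560 mm², y = 6 mm, Ī = 18 720 mm⁴.
Web plate: 20 × 120, A = 2 400 mm², y = 72 mm, Ī = 2 880 000 mm⁴.
Top plate: 70 × 22, A = 1 540 mm², y = 143 mm, Ī = 62113.3 mm⁴.
Hole (subtracted): ⌀8, A = 50.2655 mm², y = 72 mm, Ī = 201.062 mm⁴.
Centroid: ȳ = ΣA·y / ΣA = 73.1707 mm.
Transfer each piece to the horizontal axis through the centroid using Ī + A·d² with d = y − 73.1707:
  bottom plate: d = -67.1707 mm → contributes +7 057 288 mm⁴
  web plate: d = -1.1707 mm → contributes +2 883 289 mm⁴
  top plate: d = 69.8293 mm → contributes +7 571 355 mm⁴
  hole: d = -1.1707 mm → contributes −269.953 mm⁴
Total I = 17 511 663 mm⁴.

I_xx ≈ 1.751 × 10⁷ mm⁴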